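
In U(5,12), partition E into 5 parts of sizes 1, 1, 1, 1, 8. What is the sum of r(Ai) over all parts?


r(Ai) = min(|Ai|, 5) for each part.
Sum = min(1,5) + min(1,5) + min(1,5) + min(1,5) + min(8,5)
    = 1 + 1 + 1 + 1 + 5
    = 9.

9


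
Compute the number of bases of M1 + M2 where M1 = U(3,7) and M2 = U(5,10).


Bases of a direct sum M1 + M2: |B| = |B(M1)| * |B(M2)|.
|B(U(3,7))| = C(7,3) = 35.
|B(U(5,10))| = C(10,5) = 252.
Total bases = 35 * 252 = 8820.

8820


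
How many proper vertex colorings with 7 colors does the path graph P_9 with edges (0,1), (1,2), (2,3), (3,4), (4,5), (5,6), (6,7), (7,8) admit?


P(P_9, k) = k * (k-1)^(8).
P(7) = 7 * 6^8 = 7 * 1679616 = 11757312.

11757312


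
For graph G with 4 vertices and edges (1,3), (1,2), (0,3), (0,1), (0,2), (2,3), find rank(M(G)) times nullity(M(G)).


r(M) = |V| - c = 4 - 1 = 3.
nullity = |E| - r(M) = 6 - 3 = 3.
Product = 3 * 3 = 9.

9


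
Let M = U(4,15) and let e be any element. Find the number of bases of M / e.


Contracting e from U(4,15) gives U(3,14).
Bases of U(3,14) = (14 choose 3) = 364.

364


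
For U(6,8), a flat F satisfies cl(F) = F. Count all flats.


Flats of U(6,8): every subset of size < 6 is a flat, plus E itself.
Count = (8 choose 0) + (8 choose 1) + (8 choose 2) + (8 choose 3) + (8 choose 4) + (8 choose 5) + 1
     = 1 + 8 + 28 + 56 + 70 + 56 + 1
     = 220.

220


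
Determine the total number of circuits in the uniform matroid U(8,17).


In U(8,17), circuits are the (9)-element subsets.
Any set of 9 elements is dependent, and removing any one element gives
an independent set of size 8, so it is a minimal dependent set.
Number of circuits = (17 choose 9) = 24310.

24310


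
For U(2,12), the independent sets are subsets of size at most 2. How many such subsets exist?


Independent sets of U(2,12) are all subsets of size <= 2.
Count = (12 choose 0) + (12 choose 1) + (12 choose 2)
     = 1 + 12 + 66
     = 79.

79


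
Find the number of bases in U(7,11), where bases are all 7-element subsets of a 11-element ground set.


Bases of U(7,11) are all 7-element subsets of the 11-element ground set.
Number of bases = C(11,7).
C(11,7) = 330.

330


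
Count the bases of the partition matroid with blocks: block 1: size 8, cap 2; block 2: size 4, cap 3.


A basis picks exactly ci elements from block i.
Number of bases = product of C(|Si|, ci).
= C(8,2) * C(4,3)
= 28 * 4
= 112.

112


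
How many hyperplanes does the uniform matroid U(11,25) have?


Hyperplanes of U(11,25) are flats of rank 10.
In a uniform matroid, these are exactly the (10)-element subsets.
Count = (25 choose 10) = 3268760.

3268760


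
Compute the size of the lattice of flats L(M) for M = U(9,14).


Flats of U(9,14): every subset of size < 9 is a flat, plus E itself.
Count = (14 choose 0) + (14 choose 1) + (14 choose 2) + (14 choose 3) + (14 choose 4) + (14 choose 5) + (14 choose 6) + (14 choose 7) + (14 choose 8) + 1
     = 1 + 14 + 91 + 364 + 1001 + 2002 + 3003 + 3432 + 3003 + 1
     = 12912.

12912


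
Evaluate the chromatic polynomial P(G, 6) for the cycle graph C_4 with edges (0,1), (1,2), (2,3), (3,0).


P(C_4, k) = (k-1)^4 + (-1)^4*(k-1).
P(6) = (5)^4 + 5
= 625 + 5 = 630.

630


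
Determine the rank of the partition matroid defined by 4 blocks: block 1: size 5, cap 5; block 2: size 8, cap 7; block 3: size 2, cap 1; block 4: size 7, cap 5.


Rank of a partition matroid = sum of min(|Si|, ci) for each block.
= min(5,5) + min(8,7) + min(2,1) + min(7,5)
= 5 + 7 + 1 + 5
= 18.

18


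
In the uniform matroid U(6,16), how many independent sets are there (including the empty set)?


Independent sets of U(6,16) are all subsets of size <= 6.
Count = (16 choose 0) + (16 choose 1) + (16 choose 2) + (16 choose 3) + (16 choose 4) + (16 choose 5) + (16 choose 6)
     = 1 + 16 + 120 + 560 + 1820 + 4368 + 8008
     = 14893.

14893


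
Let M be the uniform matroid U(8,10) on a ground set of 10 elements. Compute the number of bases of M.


Bases of U(8,10) are all 8-element subsets of the 10-element ground set.
Number of bases = C(10,8).
(10 choose 8) = 45.

45


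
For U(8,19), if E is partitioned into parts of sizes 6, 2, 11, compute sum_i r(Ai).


r(Ai) = min(|Ai|, 8) for each part.
Sum = min(6,8) + min(2,8) + min(11,8)
    = 6 + 2 + 8
    = 16.

16


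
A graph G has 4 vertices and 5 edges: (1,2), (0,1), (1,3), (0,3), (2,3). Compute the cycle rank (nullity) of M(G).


Cycle rank (nullity) = |E| - r(M) = |E| - (|V| - c).
|E| = 5, |V| = 4, c = 1.
Nullity = 5 - (4 - 1) = 5 - 3 = 2.

2


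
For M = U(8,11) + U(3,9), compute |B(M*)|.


(M1+M2)* = M1* + M2*.
M1* = U(3,11), bases: C(11,3) = 165.
M2* = U(6,9), bases: C(9,6) = 84.
|B(M*)| = 165 * 84 = 13860.

13860


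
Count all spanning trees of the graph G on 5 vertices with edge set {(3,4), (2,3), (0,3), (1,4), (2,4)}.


By Kirchhoff's matrix tree theorem, the number of spanning trees equals
the determinant of any cofactor of the Laplacian matrix L.
G has 5 vertices and 5 edges.
Computing the (4 x 4) cofactor determinant gives 3.

3


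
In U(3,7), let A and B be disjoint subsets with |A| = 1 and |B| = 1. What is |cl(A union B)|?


|A union B| = 1 + 1 = 2 (disjoint).
In U(3,7), cl(S) = S if |S| < 3, else cl(S) = E.
Since 2 < 3, cl(A union B) = A union B.
|cl(A union B)| = 2.

2


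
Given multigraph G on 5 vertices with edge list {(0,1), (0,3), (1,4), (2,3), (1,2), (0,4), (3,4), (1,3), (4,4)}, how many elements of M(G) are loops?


In a graphic matroid, a loop is a self-loop edge (u,u) with rank 0.
Examining all 9 edges for self-loops...
Self-loops found: (4,4)
Number of loops = 1.

1


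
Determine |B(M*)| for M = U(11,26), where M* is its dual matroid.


The dual of U(r,n) is U(n-r, n) = U(15,26).
Bases of U(15,26) are all (15)-element subsets.
|B(M*)| = C(26,15) = 26! / (15! * 11!) = 7726160.

7726160


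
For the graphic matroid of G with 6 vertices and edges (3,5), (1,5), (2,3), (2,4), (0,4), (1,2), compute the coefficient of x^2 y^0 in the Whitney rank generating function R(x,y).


R(x,y) = sum over A in 2^E of x^(r(E)-r(A)) * y^(|A|-r(A)).
G has 6 vertices, 6 edges. r(E) = 5.
Enumerate all 2^6 = 64 subsets.
Count subsets with r(E)-r(A)=2 and |A|-r(A)=0: 20.

20


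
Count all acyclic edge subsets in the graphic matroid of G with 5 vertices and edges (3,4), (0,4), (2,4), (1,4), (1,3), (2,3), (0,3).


An independent set in a graphic matroid is an acyclic edge subset.
G has 5 vertices and 7 edges.
Enumerate all 2^7 = 128 subsets, checking for acyclicity.
Total independent sets = 81.

81


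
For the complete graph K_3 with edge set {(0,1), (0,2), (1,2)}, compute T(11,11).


T(K_3; x,y) = x^2 + x + y.
T(11,11) = 121 + 11 + 11 = 143.

143


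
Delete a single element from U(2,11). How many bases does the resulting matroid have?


Deleting e from U(2,11) gives U(2,10) since n > r.
Bases of U(2,10) = C(10,2) = (10 * 9) / (1 * 2) = 45.

45


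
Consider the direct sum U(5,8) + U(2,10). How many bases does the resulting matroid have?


Bases of a direct sum M1 + M2: |B| = |B(M1)| * |B(M2)|.
|B(U(5,8))| = C(8,5) = 56.
|B(U(2,10))| = C(10,2) = 45.
Total bases = 56 * 45 = 2520.

2520


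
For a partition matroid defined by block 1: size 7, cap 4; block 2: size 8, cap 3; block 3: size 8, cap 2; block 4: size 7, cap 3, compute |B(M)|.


A basis picks exactly ci elements from block i.
Number of bases = product of C(|Si|, ci).
= C(7,4) * C(8,3) * C(8,2) * C(7,3)
= 35 * 56 * 28 * 35
= 1920800.

1920800


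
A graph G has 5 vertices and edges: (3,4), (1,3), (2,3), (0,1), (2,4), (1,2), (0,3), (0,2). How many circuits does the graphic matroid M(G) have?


A circuit in a graphic matroid = edge set of a simple cycle.
G has 5 vertices and 8 edges.
Enumerating all minimal edge subsets forming cycles...
Total circuits found: 12.

12


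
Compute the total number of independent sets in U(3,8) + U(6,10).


For a direct sum, |I(M1+M2)| = |I(M1)| * |I(M2)|.
|I(U(3,8))| = sum C(8,k) for k=0..3 = 93.
|I(U(6,10))| = sum C(10,k) for k=0..6 = 848.
Total = 93 * 848 = 78864.

78864


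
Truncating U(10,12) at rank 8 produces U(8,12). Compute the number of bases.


Truncating U(10,12) to rank 8 gives U(8,12).
Bases of U(8,12) are all 8-element subsets of 12 elements.
Number of bases = C(12,8) = 12! / (8! * 4!) = 495.

495


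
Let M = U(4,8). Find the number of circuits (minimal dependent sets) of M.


In U(4,8), circuits are the (5)-element subsets.
Any set of 5 elements is dependent, and removing any one element gives
an independent set of size 4, so it is a minimal dependent set.
Number of circuits = (8 choose 5) = 56.

56


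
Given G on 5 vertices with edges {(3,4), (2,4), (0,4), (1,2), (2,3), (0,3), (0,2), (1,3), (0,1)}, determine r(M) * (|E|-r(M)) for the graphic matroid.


r(M) = |V| - c = 5 - 1 = 4.
nullity = |E| - r(M) = 9 - 4 = 5.
Product = 4 * 5 = 20.

20


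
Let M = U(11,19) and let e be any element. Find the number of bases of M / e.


Contracting e from U(11,19) gives U(10,18).
Bases of U(10,18) = C(18,10) = 18! / (10! * 8!) = 43758.

43758


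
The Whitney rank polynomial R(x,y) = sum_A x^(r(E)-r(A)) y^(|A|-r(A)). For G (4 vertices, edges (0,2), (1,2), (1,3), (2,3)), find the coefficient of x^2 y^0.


R(x,y) = sum over A in 2^E of x^(r(E)-r(A)) * y^(|A|-r(A)).
G has 4 vertices, 4 edges. r(E) = 3.
Enumerate all 2^4 = 16 subsets.
Count subsets with r(E)-r(A)=2 and |A|-r(A)=0: 4.

4


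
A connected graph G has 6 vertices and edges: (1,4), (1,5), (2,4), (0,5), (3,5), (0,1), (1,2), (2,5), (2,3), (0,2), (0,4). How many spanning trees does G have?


By Kirchhoff's matrix tree theorem, the number of spanning trees equals
the determinant of any cofactor of the Laplacian matrix L.
G has 6 vertices and 11 edges.
Computing the (5 x 5) cofactor determinant gives 185.

185


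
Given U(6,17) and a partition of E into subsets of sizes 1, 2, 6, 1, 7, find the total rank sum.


r(Ai) = min(|Ai|, 6) for each part.
Sum = min(1,6) + min(2,6) + min(6,6) + min(1,6) + min(7,6)
    = 1 + 2 + 6 + 1 + 6
    = 16.

16


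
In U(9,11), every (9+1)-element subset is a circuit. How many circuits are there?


In U(9,11), circuits are the (10)-element subsets.
Any set of 10 elements is dependent, and removing any one element gives
an independent set of size 9, so it is a minimal dependent set.
Number of circuits = C(11,10) = 11! / (10! * 1!) = 11.

11


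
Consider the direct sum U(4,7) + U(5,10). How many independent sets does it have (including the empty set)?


For a direct sum, |I(M1+M2)| = |I(M1)| * |I(M2)|.
|I(U(4,7))| = sum C(7,k) for k=0..4 = 99.
|I(U(5,10))| = sum C(10,k) for k=0..5 = 638.
Total = 99 * 638 = 63162.

63162


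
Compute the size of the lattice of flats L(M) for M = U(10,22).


Flats of U(10,22): every subset of size < 10 is a flat, plus E itself.
Count = (22 choose 0) + (22 choose 1) + (22 choose 2) + (22 choose 3) + (22 choose 4) + (22 choose 5) + (22 choose 6) + (22 choose 7) + (22 choose 8) + (22 choose 9) + 1
     = 1 + 22 + 231 + 1540 + 7315 + 26334 + 74613 + 170544 + 319770 + 497420 + 1
     = 1097791.

1097791


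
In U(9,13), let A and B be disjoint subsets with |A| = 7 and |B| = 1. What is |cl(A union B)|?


|A union B| = 7 + 1 = 8 (disjoint).
In U(9,13), cl(S) = S if |S| < 9, else cl(S) = E.
Since 8 < 9, cl(A union B) = A union B.
|cl(A union B)| = 8.

8


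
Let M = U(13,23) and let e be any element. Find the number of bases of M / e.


Contracting e from U(13,23) gives U(12,22).
Bases of U(12,22) = (22 choose 12) = 646646.

646646


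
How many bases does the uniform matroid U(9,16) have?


Bases of U(9,16) are all 9-element subsets of the 16-element ground set.
Number of bases = C(16,9).
C(16,9) = 16! / (9! * 7!) = 11440.

11440


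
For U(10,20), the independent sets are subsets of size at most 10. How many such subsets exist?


Independent sets of U(10,20) are all subsets of size <= 10.
Count = C(20,0) + C(20,1) + C(20,2) + C(20,3) + C(20,4) + C(20,5) + C(20,6) + C(20,7) + C(20,8) + C(20,9) + C(20,10)
     = 1 + 20 + 190 + 1140 + 4845 + 15504 + 38760 + 77520 + 125970 + 167960 + 184756
     = 616666.

616666


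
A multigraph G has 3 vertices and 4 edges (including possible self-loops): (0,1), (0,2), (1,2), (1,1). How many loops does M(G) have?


In a graphic matroid, a loop is a self-loop edge (u,u) with rank 0.
Examining all 4 edges for self-loops...
Self-loops found: (1,1)
Number of loops = 1.

1


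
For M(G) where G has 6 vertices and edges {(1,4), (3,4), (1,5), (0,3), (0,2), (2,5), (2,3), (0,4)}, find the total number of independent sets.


An independent set in a graphic matroid is an acyclic edge subset.
G has 6 vertices and 8 edges.
Enumerate all 2^8 = 256 subsets, checking for acyclicity.
Total independent sets = 182.

182


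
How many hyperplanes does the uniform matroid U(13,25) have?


Hyperplanes of U(13,25) are flats of rank 12.
In a uniform matroid, these are exactly the (12)-element subsets.
Count = C(25,12) = 25! / (12! * 13!) = 5200300.

5200300


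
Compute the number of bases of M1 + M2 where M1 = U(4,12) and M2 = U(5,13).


Bases of a direct sum M1 + M2: |B| = |B(M1)| * |B(M2)|.
|B(U(4,12))| = C(12,4) = 495.
|B(U(5,13))| = C(13,5) = 1287.
Total bases = 495 * 1287 = 637065.

637065


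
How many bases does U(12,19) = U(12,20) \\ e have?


Deleting e from U(12,20) gives U(12,19) since n > r.
Bases of U(12,19) = C(19,12) = 19! / (12! * 7!) = 50388.

50388


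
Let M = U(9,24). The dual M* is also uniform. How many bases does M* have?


The dual of U(r,n) is U(n-r, n) = U(15,24).
Bases of U(15,24) are all (15)-element subsets.
|B(M*)| = C(24,15) = 24! / (15! * 9!) = 1307504.

1307504


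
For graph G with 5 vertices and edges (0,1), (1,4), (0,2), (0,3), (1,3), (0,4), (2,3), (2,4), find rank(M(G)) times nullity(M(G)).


r(M) = |V| - c = 5 - 1 = 4.
nullity = |E| - r(M) = 8 - 4 = 4.
Product = 4 * 4 = 16.

16


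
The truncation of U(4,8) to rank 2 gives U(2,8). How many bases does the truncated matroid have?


Truncating U(4,8) to rank 2 gives U(2,8).
Bases of U(2,8) are all 2-element subsets of 8 elements.
Number of bases = (8 choose 2) = 28.

28


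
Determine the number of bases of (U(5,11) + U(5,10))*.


(M1+M2)* = M1* + M2*.
M1* = U(6,11), bases: C(11,6) = 462.
M2* = U(5,10), bases: C(10,5) = 252.
|B(M*)| = 462 * 252 = 116424.

116424


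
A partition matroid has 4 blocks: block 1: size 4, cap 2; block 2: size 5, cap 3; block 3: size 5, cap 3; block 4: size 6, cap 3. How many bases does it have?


A basis picks exactly ci elements from block i.
Number of bases = product of C(|Si|, ci).
= C(4,2) * C(5,3) * C(5,3) * C(6,3)
= 6 * 10 * 10 * 20
= 12000.

12000


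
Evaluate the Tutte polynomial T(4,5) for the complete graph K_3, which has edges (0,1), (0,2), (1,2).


T(K_3; x,y) = x^2 + x + y.
T(4,5) = 16 + 4 + 5 = 25.

25


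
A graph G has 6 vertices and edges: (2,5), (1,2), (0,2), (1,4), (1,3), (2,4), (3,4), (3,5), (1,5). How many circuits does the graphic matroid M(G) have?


A circuit in a graphic matroid = edge set of a simple cycle.
G has 6 vertices and 9 edges.
Enumerating all minimal edge subsets forming cycles...
Total circuits found: 13.

13


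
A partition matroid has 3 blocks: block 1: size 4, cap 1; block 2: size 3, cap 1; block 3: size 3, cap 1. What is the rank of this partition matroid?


Rank of a partition matroid = sum of min(|Si|, ci) for each block.
= min(4,1) + min(3,1) + min(3,1)
= 1 + 1 + 1
= 3.

3


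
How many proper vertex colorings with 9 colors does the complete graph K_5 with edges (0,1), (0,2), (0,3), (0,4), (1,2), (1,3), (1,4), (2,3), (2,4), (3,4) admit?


P(K_5, k) = k(k-1)(k-2)...(k-4).
P(9) = (9) * (8) * (7) * (6) * (5) = 15120.

15120


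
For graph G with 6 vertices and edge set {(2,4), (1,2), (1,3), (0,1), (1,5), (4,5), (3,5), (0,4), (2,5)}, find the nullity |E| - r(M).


Cycle rank (nullity) = |E| - r(M) = |E| - (|V| - c).
|E| = 9, |V| = 6, c = 1.
Nullity = 9 - (6 - 1) = 9 - 5 = 4.

4


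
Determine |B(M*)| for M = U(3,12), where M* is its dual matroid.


The dual of U(r,n) is U(n-r, n) = U(9,12).
Bases of U(9,12) are all (9)-element subsets.
|B(M*)| = C(12,9) = 220.

220


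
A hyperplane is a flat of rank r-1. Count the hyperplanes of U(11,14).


Hyperplanes of U(11,14) are flats of rank 10.
In a uniform matroid, these are exactly the (10)-element subsets.
Count = C(14,10) = 14! / (10! * 4!) = 1001.

1001


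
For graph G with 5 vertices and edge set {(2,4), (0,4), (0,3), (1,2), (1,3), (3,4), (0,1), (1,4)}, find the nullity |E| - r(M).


Cycle rank (nullity) = |E| - r(M) = |E| - (|V| - c).
|E| = 8, |V| = 5, c = 1.
Nullity = 8 - (5 - 1) = 8 - 4 = 4.

4


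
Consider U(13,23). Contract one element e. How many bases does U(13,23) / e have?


Contracting e from U(13,23) gives U(12,22).
Bases of U(12,22) = C(22,12) = 646646.

646646


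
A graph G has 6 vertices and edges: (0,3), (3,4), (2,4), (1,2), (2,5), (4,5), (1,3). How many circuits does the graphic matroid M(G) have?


A circuit in a graphic matroid = edge set of a simple cycle.
G has 6 vertices and 7 edges.
Enumerating all minimal edge subsets forming cycles...
Total circuits found: 3.

3


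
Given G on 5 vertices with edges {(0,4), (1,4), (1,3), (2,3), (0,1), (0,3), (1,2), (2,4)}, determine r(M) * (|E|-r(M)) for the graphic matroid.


r(M) = |V| - c = 5 - 1 = 4.
nullity = |E| - r(M) = 8 - 4 = 4.
Product = 4 * 4 = 16.

16


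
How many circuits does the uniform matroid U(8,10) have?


In U(8,10), circuits are the (9)-element subsets.
Any set of 9 elements is dependent, and removing any one element gives
an independent set of size 8, so it is a minimal dependent set.
Number of circuits = C(10,9) = 10! / (9! * 1!) = 10.

10


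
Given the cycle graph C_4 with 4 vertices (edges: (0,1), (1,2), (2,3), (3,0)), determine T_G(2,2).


T(C_4; x,y) = x + x^2 + ... + x^(3) + y.
T(2,2) = 2^1 + 2^2 + 2^3 + 2
= 2 + 4 + 8 + 2
= 16.

16


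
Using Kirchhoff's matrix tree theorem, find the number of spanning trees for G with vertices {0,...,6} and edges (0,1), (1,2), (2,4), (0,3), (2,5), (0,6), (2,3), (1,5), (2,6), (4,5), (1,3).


By Kirchhoff's matrix tree theorem, the number of spanning trees equals
the determinant of any cofactor of the Laplacian matrix L.
G has 7 vertices and 11 edges.
Computing the (6 x 6) cofactor determinant gives 159.

159


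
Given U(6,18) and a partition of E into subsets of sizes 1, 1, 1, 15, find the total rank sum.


r(Ai) = min(|Ai|, 6) for each part.
Sum = min(1,6) + min(1,6) + min(1,6) + min(15,6)
    = 1 + 1 + 1 + 6
    = 9.

9


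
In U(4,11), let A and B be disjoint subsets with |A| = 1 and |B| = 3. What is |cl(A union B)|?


|A union B| = 1 + 3 = 4 (disjoint).
In U(4,11), cl(S) = S if |S| < 4, else cl(S) = E.
Since 4 >= 4, cl(A union B) = E.
|cl(A union B)| = 11.

11


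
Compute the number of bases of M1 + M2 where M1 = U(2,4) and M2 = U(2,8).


Bases of a direct sum M1 + M2: |B| = |B(M1)| * |B(M2)|.
|B(U(2,4))| = C(4,2) = 6.
|B(U(2,8))| = C(8,2) = 28.
Total bases = 6 * 28 = 168.

168


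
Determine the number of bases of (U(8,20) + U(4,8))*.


(M1+M2)* = M1* + M2*.
M1* = U(12,20), bases: C(20,12) = 125970.
M2* = U(4,8), bases: C(8,4) = 70.
|B(M*)| = 125970 * 70 = 8817900.

8817900


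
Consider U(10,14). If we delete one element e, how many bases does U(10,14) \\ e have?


Deleting e from U(10,14) gives U(10,13) since n > r.
Bases of U(10,13) = (13 choose 10) = 286.

286


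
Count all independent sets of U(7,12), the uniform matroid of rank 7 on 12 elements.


Independent sets of U(7,12) are all subsets of size <= 7.
Count = (12 choose 0) + (12 choose 1) + (12 choose 2) + (12 choose 3) + (12 choose 4) + (12 choose 5) + (12 choose 6) + (12 choose 7)
     = 1 + 12 + 66 + 220 + 495 + 792 + 924 + 792
     = 3302.

3302


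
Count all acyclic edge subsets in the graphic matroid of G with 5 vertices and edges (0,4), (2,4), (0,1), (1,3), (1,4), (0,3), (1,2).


An independent set in a graphic matroid is an acyclic edge subset.
G has 5 vertices and 7 edges.
Enumerate all 2^7 = 128 subsets, checking for acyclicity.
Total independent sets = 82.

82


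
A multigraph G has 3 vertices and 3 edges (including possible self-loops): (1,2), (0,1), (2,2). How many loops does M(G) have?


In a graphic matroid, a loop is a self-loop edge (u,u) with rank 0.
Examining all 3 edges for self-loops...
Self-loops found: (2,2)
Number of loops = 1.

1


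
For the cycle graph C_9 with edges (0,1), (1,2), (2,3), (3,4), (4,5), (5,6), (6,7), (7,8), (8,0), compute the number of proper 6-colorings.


P(C_9, k) = (k-1)^9 + (-1)^9*(k-1).
P(6) = (5)^9 - 5
= 1953125 - 5 = 1953120.

1953120


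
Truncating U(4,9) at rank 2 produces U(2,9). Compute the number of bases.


Truncating U(4,9) to rank 2 gives U(2,9).
Bases of U(2,9) are all 2-element subsets of 9 elements.
Number of bases = C(9,2) = 9! / (2! * 7!) = 36.

36


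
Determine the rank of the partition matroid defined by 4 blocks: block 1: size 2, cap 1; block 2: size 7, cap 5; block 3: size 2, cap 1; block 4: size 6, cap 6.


Rank of a partition matroid = sum of min(|Si|, ci) for each block.
= min(2,1) + min(7,5) + min(2,1) + min(6,6)
= 1 + 5 + 1 + 6
= 13.

13


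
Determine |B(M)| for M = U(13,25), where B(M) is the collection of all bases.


Bases of U(13,25) are all 13-element subsets of the 25-element ground set.
Number of bases = C(25,13).
C(25,13) = 25! / (13! * 12!) = 5200300.

5200300


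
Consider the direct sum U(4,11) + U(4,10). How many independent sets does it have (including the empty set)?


For a direct sum, |I(M1+M2)| = |I(M1)| * |I(M2)|.
|I(U(4,11))| = sum C(11,k) for k=0..4 = 562.
|I(U(4,10))| = sum C(10,k) for k=0..4 = 386.
Total = 562 * 386 = 216932.

216932


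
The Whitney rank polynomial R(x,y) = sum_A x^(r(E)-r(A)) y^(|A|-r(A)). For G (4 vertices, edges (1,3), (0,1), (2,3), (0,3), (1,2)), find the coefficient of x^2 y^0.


R(x,y) = sum over A in 2^E of x^(r(E)-r(A)) * y^(|A|-r(A)).
G has 4 vertices, 5 edges. r(E) = 3.
Enumerate all 2^5 = 32 subsets.
Count subsets with r(E)-r(A)=2 and |A|-r(A)=0: 5.

5


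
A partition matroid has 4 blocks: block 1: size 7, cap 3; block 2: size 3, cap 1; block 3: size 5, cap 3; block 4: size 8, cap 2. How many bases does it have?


A basis picks exactly ci elements from block i.
Number of bases = product of C(|Si|, ci).
= C(7,3) * C(3,1) * C(5,3) * C(8,2)
= 35 * 3 * 10 * 28
= 29400.

29400


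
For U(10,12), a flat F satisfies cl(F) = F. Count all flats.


Flats of U(10,12): every subset of size < 10 is a flat, plus E itself.
Count = (12 choose 0) + (12 choose 1) + (12 choose 2) + (12 choose 3) + (12 choose 4) + (12 choose 5) + (12 choose 6) + (12 choose 7) + (12 choose 8) + (12 choose 9) + 1
     = 1 + 12 + 66 + 220 + 495 + 792 + 924 + 792 + 495 + 220 + 1
     = 4018.

4018


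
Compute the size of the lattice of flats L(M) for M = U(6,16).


Flats of U(6,16): every subset of size < 6 is a flat, plus E itself.
Count = C(16,0) + C(16,1) + C(16,2) + C(16,3) + C(16,4) + C(16,5) + 1
     = 1 + 16 + 120 + 560 + 1820 + 4368 + 1
     = 6886.

6886


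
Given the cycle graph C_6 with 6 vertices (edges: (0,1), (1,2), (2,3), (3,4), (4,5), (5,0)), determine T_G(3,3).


T(C_6; x,y) = x + x^2 + ... + x^(5) + y.
T(3,3) = 3^1 + 3^2 + 3^3 + 3^4 + 3^5 + 3
= 3 + 9 + 27 + 81 + 243 + 3
= 366.

366


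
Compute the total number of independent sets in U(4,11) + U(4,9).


For a direct sum, |I(M1+M2)| = |I(M1)| * |I(M2)|.
|I(U(4,11))| = sum C(11,k) for k=0..4 = 562.
|I(U(4,9))| = sum C(9,k) for k=0..4 = 256.
Total = 562 * 256 = 143872.

143872


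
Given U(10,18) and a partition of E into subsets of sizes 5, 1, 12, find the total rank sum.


r(Ai) = min(|Ai|, 10) for each part.
Sum = min(5,10) + min(1,10) + min(12,10)
    = 5 + 1 + 10
    = 16.

16


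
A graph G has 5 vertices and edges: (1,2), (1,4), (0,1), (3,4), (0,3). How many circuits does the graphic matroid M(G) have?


A circuit in a graphic matroid = edge set of a simple cycle.
G has 5 vertices and 5 edges.
Enumerating all minimal edge subsets forming cycles...
Total circuits found: 1.

1


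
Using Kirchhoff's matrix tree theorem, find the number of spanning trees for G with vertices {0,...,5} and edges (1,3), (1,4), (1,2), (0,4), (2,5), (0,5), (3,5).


By Kirchhoff's matrix tree theorem, the number of spanning trees equals
the determinant of any cofactor of the Laplacian matrix L.
G has 6 vertices and 7 edges.
Computing the (5 x 5) cofactor determinant gives 16.

16


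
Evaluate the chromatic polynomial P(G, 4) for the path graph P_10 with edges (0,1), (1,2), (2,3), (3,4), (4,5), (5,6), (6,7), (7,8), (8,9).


P(P_10, k) = k * (k-1)^(9).
P(4) = 4 * 3^9 = 4 * 19683 = 78732.

78732


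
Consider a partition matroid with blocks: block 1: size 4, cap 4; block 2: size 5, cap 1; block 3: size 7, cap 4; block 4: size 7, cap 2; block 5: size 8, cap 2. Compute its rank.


Rank of a partition matroid = sum of min(|Si|, ci) for each block.
= min(4,4) + min(5,1) + min(7,4) + min(7,2) + min(8,2)
= 4 + 1 + 4 + 2 + 2
= 13.

13


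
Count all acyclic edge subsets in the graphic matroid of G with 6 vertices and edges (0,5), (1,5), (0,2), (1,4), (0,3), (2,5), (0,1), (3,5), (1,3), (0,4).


An independent set in a graphic matroid is an acyclic edge subset.
G has 6 vertices and 10 edges.
Enumerate all 2^10 = 1024 subsets, checking for acyclicity.
Total independent sets = 430.

430


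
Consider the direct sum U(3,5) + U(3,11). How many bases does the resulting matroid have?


Bases of a direct sum M1 + M2: |B| = |B(M1)| * |B(M2)|.
|B(U(3,5))| = C(5,3) = 10.
|B(U(3,11))| = C(11,3) = 165.
Total bases = 10 * 165 = 1650.

1650


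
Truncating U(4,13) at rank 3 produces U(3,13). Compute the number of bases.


Truncating U(4,13) to rank 3 gives U(3,13).
Bases of U(3,13) are all 3-element subsets of 13 elements.
Number of bases = C(13,3) = (13 * 12 * 11) / (1 * 2 * 3) = 286.

286


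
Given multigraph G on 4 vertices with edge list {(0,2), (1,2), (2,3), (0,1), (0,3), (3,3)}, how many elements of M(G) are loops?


In a graphic matroid, a loop is a self-loop edge (u,u) with rank 0.
Examining all 6 edges for self-loops...
Self-loops found: (3,3)
Number of loops = 1.

1


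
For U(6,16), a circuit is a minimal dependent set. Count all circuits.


In U(6,16), circuits are the (7)-element subsets.
Any set of 7 elements is dependent, and removing any one element gives
an independent set of size 6, so it is a minimal dependent set.
Number of circuits = C(16,7) = 16! / (7! * 9!) = 11440.

11440


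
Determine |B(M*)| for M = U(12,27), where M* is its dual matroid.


The dual of U(r,n) is U(n-r, n) = U(15,27).
Bases of U(15,27) are all (15)-element subsets.
|B(M*)| = C(27,15) = 27! / (15! * 12!) = 17383860.

17383860


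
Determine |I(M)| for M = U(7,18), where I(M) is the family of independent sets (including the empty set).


Independent sets of U(7,18) are all subsets of size <= 7.
Count = (18 choose 0) + (18 choose 1) + (18 choose 2) + (18 choose 3) + (18 choose 4) + (18 choose 5) + (18 choose 6) + (18 choose 7)
     = 1 + 18 + 153 + 816 + 3060 + 8568 + 18564 + 31824
     = 63004.

63004


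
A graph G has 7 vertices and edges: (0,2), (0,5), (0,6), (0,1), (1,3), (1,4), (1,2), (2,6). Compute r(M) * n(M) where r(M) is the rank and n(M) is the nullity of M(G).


r(M) = |V| - c = 7 - 1 = 6.
nullity = |E| - r(M) = 8 - 6 = 2.
Product = 6 * 2 = 12.

12


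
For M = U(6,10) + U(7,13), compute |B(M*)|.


(M1+M2)* = M1* + M2*.
M1* = U(4,10), bases: C(10,4) = 210.
M2* = U(6,13), bases: C(13,6) = 1716.
|B(M*)| = 210 * 1716 = 360360.

360360


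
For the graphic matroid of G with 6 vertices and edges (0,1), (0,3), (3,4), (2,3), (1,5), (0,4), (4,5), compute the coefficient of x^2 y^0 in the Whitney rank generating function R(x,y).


R(x,y) = sum over A in 2^E of x^(r(E)-r(A)) * y^(|A|-r(A)).
G has 6 vertices, 7 edges. r(E) = 5.
Enumerate all 2^7 = 128 subsets.
Count subsets with r(E)-r(A)=2 and |A|-r(A)=0: 34.

34


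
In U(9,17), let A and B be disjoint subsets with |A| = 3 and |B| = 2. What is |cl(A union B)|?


|A union B| = 3 + 2 = 5 (disjoint).
In U(9,17), cl(S) = S if |S| < 9, else cl(S) = E.
Since 5 < 9, cl(A union B) = A union B.
|cl(A union B)| = 5.

5


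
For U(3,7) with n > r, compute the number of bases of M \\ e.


Deleting e from U(3,7) gives U(3,6) since n > r.
Bases of U(3,6) = (6 choose 3) = 20.

20


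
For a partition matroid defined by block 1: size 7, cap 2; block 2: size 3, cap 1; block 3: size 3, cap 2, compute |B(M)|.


A basis picks exactly ci elements from block i.
Number of bases = product of C(|Si|, ci).
= C(7,2) * C(3,1) * C(3,2)
= 21 * 3 * 3
= 189.

189


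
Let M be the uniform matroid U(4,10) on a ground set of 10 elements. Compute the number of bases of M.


Bases of U(4,10) are all 4-element subsets of the 10-element ground set.
Number of bases = C(10,4).
C(10,4) = (10 * 9 * 8 * 7) / (1 * 2 * 3 * 4) = 210.

210


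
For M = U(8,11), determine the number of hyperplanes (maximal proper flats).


Hyperplanes of U(8,11) are flats of rank 7.
In a uniform matroid, these are exactly the (7)-element subsets.
Count = C(11,7) = 330.

330


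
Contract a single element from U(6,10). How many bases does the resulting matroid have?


Contracting e from U(6,10) gives U(5,9).
Bases of U(5,9) = (9 choose 5) = 126.

126


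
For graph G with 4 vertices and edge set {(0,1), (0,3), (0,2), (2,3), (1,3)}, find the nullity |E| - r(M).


Cycle rank (nullity) = |E| - r(M) = |E| - (|V| - c).
|E| = 5, |V| = 4, c = 1.
Nullity = 5 - (4 - 1) = 5 - 3 = 2.

2


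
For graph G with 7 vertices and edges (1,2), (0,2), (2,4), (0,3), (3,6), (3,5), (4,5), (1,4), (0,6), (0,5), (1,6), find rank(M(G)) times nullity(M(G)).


r(M) = |V| - c = 7 - 1 = 6.
nullity = |E| - r(M) = 11 - 6 = 5.
Product = 6 * 5 = 30.

30


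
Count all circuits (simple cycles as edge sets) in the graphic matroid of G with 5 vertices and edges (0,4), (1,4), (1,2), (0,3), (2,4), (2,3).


A circuit in a graphic matroid = edge set of a simple cycle.
G has 5 vertices and 6 edges.
Enumerating all minimal edge subsets forming cycles...
Total circuits found: 3.

3


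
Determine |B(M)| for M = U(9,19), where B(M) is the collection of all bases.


Bases of U(9,19) are all 9-element subsets of the 19-element ground set.
Number of bases = C(19,9).
C(19,9) = 19! / (9! * 10!) = 92378.

92378


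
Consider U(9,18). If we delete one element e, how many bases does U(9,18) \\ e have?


Deleting e from U(9,18) gives U(9,17) since n > r.
Bases of U(9,17) = C(17,9) = 24310.

24310


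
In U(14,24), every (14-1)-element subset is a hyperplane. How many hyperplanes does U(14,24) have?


Hyperplanes of U(14,24) are flats of rank 13.
In a uniform matroid, these are exactly the (13)-element subsets.
Count = C(24,13) = 24! / (13! * 11!) = 2496144.

2496144


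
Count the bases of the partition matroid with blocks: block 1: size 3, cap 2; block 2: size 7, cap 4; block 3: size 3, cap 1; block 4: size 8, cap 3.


A basis picks exactly ci elements from block i.
Number of bases = product of C(|Si|, ci).
= C(3,2) * C(7,4) * C(3,1) * C(8,3)
= 3 * 35 * 3 * 56
= 17640.

17640


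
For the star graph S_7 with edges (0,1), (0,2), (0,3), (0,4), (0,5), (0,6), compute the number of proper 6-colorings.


P(tree, k) = k * (k-1)^(6) for any tree on 7 vertices.
P(6) = 6 * 5^6 = 6 * 15625 = 93750.

93750


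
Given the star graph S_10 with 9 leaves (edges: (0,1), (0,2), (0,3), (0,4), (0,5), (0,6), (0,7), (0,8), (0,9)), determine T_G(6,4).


A star on 10 vertices is a tree with 9 edges.
T(x,y) = x^(9) for any tree.
T(6,4) = 6^9 = 10077696.

10077696


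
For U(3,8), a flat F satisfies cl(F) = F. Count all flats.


Flats of U(3,8): every subset of size < 3 is a flat, plus E itself.
Count = (8 choose 0) + (8 choose 1) + (8 choose 2) + 1
     = 1 + 8 + 28 + 1
     = 38.

38


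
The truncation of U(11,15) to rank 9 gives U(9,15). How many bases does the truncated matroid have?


Truncating U(11,15) to rank 9 gives U(9,15).
Bases of U(9,15) are all 9-element subsets of 15 elements.
Number of bases = (15 choose 9) = 5005.

5005


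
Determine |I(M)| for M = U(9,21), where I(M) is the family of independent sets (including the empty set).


Independent sets of U(9,21) are all subsets of size <= 9.
Count = C(21,0) + C(21,1) + C(21,2) + C(21,3) + C(21,4) + C(21,5) + C(21,6) + C(21,7) + C(21,8) + C(21,9)
     = 1 + 21 + 210 + 1330 + 5985 + 20349 + 54264 + 116280 + 203490 + 293930
     = 695860.

695860


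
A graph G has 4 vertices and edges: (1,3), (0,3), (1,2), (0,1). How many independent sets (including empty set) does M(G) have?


An independent set in a graphic matroid is an acyclic edge subset.
G has 4 vertices and 4 edges.
Enumerate all 2^4 = 16 subsets, checking for acyclicity.
Total independent sets = 14.

14


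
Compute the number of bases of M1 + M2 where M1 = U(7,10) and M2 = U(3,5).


Bases of a direct sum M1 + M2: |B| = |B(M1)| * |B(M2)|.
|B(U(7,10))| = C(10,7) = 120.
|B(U(3,5))| = C(5,3) = 10.
Total bases = 120 * 10 = 1200.

1200


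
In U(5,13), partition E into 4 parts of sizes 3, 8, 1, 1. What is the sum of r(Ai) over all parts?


r(Ai) = min(|Ai|, 5) for each part.
Sum = min(3,5) + min(8,5) + min(1,5) + min(1,5)
    = 3 + 5 + 1 + 1
    = 10.

10


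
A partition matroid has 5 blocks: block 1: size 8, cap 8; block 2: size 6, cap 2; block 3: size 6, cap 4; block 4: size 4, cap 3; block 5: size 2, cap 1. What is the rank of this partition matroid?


Rank of a partition matroid = sum of min(|Si|, ci) for each block.
= min(8,8) + min(6,2) + min(6,4) + min(4,3) + min(2,1)
= 8 + 2 + 4 + 3 + 1
= 18.

18


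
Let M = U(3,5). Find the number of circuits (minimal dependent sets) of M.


In U(3,5), circuits are the (4)-element subsets.
Any set of 4 elements is dependent, and removing any one element gives
an independent set of size 3, so it is a minimal dependent set.
Number of circuits = (5 choose 4) = 5.

5


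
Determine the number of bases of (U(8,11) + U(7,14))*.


(M1+M2)* = M1* + M2*.
M1* = U(3,11), bases: C(11,3) = 165.
M2* = U(7,14), bases: C(14,7) = 3432.
|B(M*)| = 165 * 3432 = 566280.

566280


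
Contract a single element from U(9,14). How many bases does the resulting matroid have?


Contracting e from U(9,14) gives U(8,13).
Bases of U(8,13) = C(13,8) = 1287.

1287


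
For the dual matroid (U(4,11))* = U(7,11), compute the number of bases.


The dual of U(r,n) is U(n-r, n) = U(7,11).
Bases of U(7,11) are all (7)-element subsets.
|B(M*)| = C(11,7) = 330.

330


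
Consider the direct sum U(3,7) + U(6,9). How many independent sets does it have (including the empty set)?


For a direct sum, |I(M1+M2)| = |I(M1)| * |I(M2)|.
|I(U(3,7))| = sum C(7,k) for k=0..3 = 64.
|I(U(6,9))| = sum C(9,k) for k=0..6 = 466.
Total = 64 * 466 = 29824.

29824


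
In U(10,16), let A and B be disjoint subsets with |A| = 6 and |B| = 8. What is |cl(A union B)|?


|A union B| = 6 + 8 = 14 (disjoint).
In U(10,16), cl(S) = S if |S| < 10, else cl(S) = E.
Since 14 >= 10, cl(A union B) = E.
|cl(A union B)| = 16.

16


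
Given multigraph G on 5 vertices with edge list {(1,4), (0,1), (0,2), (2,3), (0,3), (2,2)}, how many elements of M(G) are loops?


In a graphic matroid, a loop is a self-loop edge (u,u) with rank 0.
Examining all 6 edges for self-loops...
Self-loops found: (2,2)
Number of loops = 1.

1


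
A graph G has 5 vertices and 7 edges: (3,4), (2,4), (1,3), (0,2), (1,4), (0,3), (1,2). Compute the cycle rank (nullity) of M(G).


Cycle rank (nullity) = |E| - r(M) = |E| - (|V| - c).
|E| = 7, |V| = 5, c = 1.
Nullity = 7 - (5 - 1) = 7 - 4 = 3.

3


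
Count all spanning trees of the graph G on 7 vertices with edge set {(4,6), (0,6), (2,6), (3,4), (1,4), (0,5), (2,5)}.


By Kirchhoff's matrix tree theorem, the number of spanning trees equals
the determinant of any cofactor of the Laplacian matrix L.
G has 7 vertices and 7 edges.
Computing the (6 x 6) cofactor determinant gives 4.

4


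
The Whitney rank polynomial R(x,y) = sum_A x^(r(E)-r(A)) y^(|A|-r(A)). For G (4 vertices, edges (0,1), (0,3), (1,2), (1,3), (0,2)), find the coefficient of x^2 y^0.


R(x,y) = sum over A in 2^E of x^(r(E)-r(A)) * y^(|A|-r(A)).
G has 4 vertices, 5 edges. r(E) = 3.
Enumerate all 2^5 = 32 subsets.
Count subsets with r(E)-r(A)=2 and |A|-r(A)=0: 5.

5


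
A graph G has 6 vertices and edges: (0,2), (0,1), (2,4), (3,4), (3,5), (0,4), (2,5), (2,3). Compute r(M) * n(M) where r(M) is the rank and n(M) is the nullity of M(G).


r(M) = |V| - c = 6 - 1 = 5.
nullity = |E| - r(M) = 8 - 5 = 3.
Product = 5 * 3 = 15.

15


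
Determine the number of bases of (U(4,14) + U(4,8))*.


(M1+M2)* = M1* + M2*.
M1* = U(10,14), bases: C(14,10) = 1001.
M2* = U(4,8), bases: C(8,4) = 70.
|B(M*)| = 1001 * 70 = 70070.

70070


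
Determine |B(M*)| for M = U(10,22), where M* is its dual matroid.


The dual of U(r,n) is U(n-r, n) = U(12,22).
Bases of U(12,22) are all (12)-element subsets.
|B(M*)| = (22 choose 12) = 646646.

646646


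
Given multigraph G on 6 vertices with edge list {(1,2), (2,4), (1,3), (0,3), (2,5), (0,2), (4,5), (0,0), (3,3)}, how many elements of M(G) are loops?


In a graphic matroid, a loop is a self-loop edge (u,u) with rank 0.
Examining all 9 edges for self-loops...
Self-loops found: (0,0), (3,3)
Number of loops = 2.

2


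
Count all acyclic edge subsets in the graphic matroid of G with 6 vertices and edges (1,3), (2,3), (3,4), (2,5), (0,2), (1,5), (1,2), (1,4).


An independent set in a graphic matroid is an acyclic edge subset.
G has 6 vertices and 8 edges.
Enumerate all 2^8 = 256 subsets, checking for acyclicity.
Total independent sets = 164.

164


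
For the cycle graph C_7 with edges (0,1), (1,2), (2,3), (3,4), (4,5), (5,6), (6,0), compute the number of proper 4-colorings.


P(C_7, k) = (k-1)^7 + (-1)^7*(k-1).
P(4) = (3)^7 - 3
= 2187 - 3 = 2184.

2184


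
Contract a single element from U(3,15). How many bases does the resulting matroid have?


Contracting e from U(3,15) gives U(2,14).
Bases of U(2,14) = C(14,2) = 14! / (2! * 12!) = 91.

91


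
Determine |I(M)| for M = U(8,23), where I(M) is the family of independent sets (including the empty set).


Independent sets of U(8,23) are all subsets of size <= 8.
Count = (23 choose 0) + (23 choose 1) + (23 choose 2) + (23 choose 3) + (23 choose 4) + (23 choose 5) + (23 choose 6) + (23 choose 7) + (23 choose 8)
     = 1 + 23 + 253 + 1771 + 8855 + 33649 + 100947 + 245157 + 490314
     = 880970.

880970


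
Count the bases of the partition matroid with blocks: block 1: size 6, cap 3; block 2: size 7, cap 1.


A basis picks exactly ci elements from block i.
Number of bases = product of C(|Si|, ci).
= C(6,3) * C(7,1)
= 20 * 7
= 140.

140


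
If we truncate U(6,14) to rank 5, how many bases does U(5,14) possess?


Truncating U(6,14) to rank 5 gives U(5,14).
Bases of U(5,14) are all 5-element subsets of 14 elements.
Number of bases = C(14,5) = 14! / (5! * 9!) = 2002.

2002


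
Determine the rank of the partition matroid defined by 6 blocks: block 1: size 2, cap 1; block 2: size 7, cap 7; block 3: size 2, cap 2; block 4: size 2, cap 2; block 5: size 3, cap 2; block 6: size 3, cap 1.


Rank of a partition matroid = sum of min(|Si|, ci) for each block.
= min(2,1) + min(7,7) + min(2,2) + min(2,2) + min(3,2) + min(3,1)
= 1 + 7 + 2 + 2 + 2 + 1
= 15.

15


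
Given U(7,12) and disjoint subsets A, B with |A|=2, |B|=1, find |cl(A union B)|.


|A union B| = 2 + 1 = 3 (disjoint).
In U(7,12), cl(S) = S if |S| < 7, else cl(S) = E.
Since 3 < 7, cl(A union B) = A union B.
|cl(A union B)| = 3.

3
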